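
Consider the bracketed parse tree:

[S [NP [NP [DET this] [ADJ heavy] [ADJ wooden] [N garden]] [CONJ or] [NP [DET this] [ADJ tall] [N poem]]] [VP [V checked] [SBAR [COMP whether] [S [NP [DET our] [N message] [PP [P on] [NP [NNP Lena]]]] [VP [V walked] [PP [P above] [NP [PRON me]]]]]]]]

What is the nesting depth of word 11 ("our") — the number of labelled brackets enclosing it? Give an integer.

6

Path from the root down to the word: S → VP → SBAR → S → NP → DET. That is 6 enclosing brackets.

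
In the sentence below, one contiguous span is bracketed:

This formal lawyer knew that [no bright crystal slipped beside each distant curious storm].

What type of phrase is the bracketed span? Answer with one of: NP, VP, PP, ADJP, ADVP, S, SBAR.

S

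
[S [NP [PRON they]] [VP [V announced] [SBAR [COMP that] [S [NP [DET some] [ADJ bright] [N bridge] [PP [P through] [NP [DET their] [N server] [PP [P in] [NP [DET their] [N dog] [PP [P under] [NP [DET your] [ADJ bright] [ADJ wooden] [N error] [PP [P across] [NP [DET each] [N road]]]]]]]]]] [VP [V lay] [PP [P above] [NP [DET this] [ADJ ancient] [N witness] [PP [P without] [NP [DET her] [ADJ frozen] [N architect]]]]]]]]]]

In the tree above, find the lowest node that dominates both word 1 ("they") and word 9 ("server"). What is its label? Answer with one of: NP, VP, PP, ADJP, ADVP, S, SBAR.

Word 1 lies under S → NP → PRON; word 9 lies under S → VP → SBAR → S → NP → PP → NP → N. The lowest shared node is the S.

S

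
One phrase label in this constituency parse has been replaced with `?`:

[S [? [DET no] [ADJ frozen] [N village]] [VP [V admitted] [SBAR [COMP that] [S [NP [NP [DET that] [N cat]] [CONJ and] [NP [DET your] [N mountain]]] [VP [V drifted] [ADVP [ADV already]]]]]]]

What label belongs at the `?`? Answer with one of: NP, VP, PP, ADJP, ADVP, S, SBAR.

NP

A constituent whose immediate children are DET 'no', ADJ 'frozen', N 'village' is a noun phrase: NP.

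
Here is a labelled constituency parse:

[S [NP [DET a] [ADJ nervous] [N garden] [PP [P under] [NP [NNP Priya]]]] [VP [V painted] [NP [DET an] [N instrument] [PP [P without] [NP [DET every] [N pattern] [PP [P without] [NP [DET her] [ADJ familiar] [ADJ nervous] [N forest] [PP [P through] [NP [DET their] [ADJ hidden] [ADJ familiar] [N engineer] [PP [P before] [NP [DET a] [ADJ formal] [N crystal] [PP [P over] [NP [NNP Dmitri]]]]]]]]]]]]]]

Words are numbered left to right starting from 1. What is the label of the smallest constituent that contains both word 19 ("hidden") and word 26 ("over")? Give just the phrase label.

NP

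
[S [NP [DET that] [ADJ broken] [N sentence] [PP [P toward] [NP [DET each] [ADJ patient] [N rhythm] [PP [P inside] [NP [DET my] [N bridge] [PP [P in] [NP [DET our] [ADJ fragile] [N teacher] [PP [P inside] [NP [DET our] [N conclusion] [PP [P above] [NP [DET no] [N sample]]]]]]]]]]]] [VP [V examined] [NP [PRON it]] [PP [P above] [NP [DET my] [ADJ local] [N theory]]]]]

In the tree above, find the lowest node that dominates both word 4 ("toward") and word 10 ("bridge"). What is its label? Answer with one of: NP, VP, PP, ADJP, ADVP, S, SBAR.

Word 4 lies under S → NP → PP → P; word 10 lies under S → NP → PP → NP → PP → NP → N. The lowest shared node is the PP.

PP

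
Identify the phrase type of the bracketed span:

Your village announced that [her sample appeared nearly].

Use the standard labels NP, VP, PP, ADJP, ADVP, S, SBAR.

S

The span is built around the head "appeared" — a clause (S).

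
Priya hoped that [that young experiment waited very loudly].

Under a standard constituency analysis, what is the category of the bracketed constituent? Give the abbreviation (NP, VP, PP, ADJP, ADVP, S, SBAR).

S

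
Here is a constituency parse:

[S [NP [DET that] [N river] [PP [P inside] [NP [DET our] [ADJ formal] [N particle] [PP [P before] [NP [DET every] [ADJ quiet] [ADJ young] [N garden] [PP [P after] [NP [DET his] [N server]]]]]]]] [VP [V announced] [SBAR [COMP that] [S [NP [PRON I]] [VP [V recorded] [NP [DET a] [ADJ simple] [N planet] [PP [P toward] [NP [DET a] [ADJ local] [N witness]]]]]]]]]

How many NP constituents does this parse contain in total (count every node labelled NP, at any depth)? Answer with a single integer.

Listing each NP by its span: [NP that river inside our formal particle before every quiet young garden after his server]; [NP our formal particle before every quiet young garden after his server]; [NP every quiet young garden after his server]; [NP his server]; [NP I]; [NP a simple planet toward a local witness] … — that makes 7.

7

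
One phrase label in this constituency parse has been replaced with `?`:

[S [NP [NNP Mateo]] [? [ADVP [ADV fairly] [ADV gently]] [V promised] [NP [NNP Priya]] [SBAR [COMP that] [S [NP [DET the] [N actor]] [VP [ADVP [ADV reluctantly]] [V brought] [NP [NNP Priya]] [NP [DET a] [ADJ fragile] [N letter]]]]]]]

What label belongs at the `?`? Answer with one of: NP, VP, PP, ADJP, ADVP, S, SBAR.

VP

A constituent whose immediate children are ADVP, V 'promised', NP, SBAR is a verb phrase: VP.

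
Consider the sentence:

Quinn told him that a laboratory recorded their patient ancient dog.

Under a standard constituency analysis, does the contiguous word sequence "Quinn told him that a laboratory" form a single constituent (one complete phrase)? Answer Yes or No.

No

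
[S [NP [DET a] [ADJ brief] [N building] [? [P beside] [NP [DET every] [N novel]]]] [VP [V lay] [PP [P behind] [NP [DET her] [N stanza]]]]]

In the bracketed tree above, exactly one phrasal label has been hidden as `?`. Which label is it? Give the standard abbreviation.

PP

The `?` node immediately contains: P 'beside', NP. That is the internal structure of a prepositional phrase, so the label is PP.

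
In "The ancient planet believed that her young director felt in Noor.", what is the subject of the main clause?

the ancient planet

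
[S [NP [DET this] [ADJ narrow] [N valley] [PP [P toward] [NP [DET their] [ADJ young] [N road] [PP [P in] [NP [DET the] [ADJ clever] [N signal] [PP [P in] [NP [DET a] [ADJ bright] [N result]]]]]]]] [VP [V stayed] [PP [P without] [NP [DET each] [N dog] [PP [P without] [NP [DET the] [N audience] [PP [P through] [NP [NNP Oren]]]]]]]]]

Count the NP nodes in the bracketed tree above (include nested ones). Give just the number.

7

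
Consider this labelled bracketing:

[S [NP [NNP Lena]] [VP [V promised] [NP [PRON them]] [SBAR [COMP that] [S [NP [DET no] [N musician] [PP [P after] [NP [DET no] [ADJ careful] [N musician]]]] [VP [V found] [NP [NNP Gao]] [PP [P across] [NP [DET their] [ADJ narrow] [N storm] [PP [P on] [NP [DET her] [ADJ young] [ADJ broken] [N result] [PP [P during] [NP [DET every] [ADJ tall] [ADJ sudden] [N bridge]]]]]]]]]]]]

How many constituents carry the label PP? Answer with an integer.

4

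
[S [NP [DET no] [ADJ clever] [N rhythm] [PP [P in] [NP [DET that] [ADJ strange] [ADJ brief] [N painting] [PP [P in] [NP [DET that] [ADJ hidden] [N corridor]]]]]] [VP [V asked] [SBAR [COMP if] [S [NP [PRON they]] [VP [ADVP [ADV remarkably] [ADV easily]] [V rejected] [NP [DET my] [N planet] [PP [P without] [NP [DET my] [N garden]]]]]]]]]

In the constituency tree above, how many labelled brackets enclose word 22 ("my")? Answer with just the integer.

9

The word sits inside DET, which is inside NP, inside PP, inside NP, inside VP, inside S, inside SBAR, inside VP, inside S — 9 brackets in all.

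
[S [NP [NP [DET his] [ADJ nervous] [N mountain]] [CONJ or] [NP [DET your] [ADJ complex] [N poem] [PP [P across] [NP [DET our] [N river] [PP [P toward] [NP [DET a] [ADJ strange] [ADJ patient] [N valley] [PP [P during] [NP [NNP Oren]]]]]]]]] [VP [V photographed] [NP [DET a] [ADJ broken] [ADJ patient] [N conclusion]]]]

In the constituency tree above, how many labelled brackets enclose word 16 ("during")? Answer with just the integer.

Counting open brackets not yet closed at "during": [S [NP [NP [PP [NP [PP [NP [PP [P = 9.

9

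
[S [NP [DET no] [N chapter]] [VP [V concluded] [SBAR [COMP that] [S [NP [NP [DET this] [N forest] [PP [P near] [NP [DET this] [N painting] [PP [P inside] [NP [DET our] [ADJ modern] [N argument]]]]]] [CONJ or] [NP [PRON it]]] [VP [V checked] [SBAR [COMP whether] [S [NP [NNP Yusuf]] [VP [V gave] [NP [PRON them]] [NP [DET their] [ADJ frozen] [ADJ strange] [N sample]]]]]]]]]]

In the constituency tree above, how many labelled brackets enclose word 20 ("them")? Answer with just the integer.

10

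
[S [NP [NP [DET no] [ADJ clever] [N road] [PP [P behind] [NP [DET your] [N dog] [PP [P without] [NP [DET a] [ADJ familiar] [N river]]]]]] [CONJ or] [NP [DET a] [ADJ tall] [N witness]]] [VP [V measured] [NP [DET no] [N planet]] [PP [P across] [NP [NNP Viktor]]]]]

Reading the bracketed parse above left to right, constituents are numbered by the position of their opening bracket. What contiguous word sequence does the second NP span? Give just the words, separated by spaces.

In left-to-right order the NP constituents are "no clever road behind your dog without a familiar river or a tall witness"; "no clever road behind your dog without a familiar river"; "your dog without a familiar river"; "a familiar river"; "a tall witness"; "no planet"; "Viktor". Number 2 is "no clever road behind your dog without a familiar river".

no clever road behind your dog without a familiar river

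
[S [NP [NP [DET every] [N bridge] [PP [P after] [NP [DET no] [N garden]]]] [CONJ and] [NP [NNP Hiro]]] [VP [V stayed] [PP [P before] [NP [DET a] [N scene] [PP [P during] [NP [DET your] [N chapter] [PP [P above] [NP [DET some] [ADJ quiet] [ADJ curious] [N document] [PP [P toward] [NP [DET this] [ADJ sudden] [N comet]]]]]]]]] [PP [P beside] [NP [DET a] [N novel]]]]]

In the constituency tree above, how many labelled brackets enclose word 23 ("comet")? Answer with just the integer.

The word sits inside N, which is inside NP, inside PP, inside NP, inside PP, inside NP, inside PP, inside NP, inside PP, inside VP, inside S — 11 brackets in all.

11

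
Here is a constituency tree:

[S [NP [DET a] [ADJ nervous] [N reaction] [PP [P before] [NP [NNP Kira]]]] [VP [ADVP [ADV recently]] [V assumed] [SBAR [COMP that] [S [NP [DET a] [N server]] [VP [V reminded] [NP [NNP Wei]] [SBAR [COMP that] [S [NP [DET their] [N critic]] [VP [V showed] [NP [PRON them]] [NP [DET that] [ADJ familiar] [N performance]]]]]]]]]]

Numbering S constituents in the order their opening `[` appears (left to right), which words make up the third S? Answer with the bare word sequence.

their critic showed them that familiar performance

In left-to-right order the S constituents are "a nervous reaction before Kira recently assumed that a server reminded Wei that their critic showed them that familiar performance"; "a server reminded Wei that their critic showed them that familiar performance"; "their critic showed them that familiar performance". Number 3 is "their critic showed them that familiar performance".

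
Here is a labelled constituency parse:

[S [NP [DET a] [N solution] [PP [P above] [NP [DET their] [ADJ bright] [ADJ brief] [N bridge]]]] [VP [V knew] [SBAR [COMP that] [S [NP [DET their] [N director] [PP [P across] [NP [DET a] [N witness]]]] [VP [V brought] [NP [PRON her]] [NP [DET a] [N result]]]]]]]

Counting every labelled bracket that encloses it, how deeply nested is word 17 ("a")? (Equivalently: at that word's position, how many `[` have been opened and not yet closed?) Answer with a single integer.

7

Counting open brackets not yet closed at "a": [S [VP [SBAR [S [VP [NP [DET = 7.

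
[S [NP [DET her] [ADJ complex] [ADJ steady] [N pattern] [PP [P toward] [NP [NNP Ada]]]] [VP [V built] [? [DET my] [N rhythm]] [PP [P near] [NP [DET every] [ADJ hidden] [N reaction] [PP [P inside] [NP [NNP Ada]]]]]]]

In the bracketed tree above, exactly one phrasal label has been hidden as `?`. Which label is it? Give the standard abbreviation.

NP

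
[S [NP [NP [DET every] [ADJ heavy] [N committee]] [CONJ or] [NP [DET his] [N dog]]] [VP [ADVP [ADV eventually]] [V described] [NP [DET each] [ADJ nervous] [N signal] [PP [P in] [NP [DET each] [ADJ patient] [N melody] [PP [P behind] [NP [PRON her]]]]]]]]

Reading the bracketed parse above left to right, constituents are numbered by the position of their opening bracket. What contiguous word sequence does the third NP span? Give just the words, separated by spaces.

Opening `[NP` markers occur at word positions 1, 1, 5, 9, 13, 17; the third of these opens the constituent [NP his dog].

his dog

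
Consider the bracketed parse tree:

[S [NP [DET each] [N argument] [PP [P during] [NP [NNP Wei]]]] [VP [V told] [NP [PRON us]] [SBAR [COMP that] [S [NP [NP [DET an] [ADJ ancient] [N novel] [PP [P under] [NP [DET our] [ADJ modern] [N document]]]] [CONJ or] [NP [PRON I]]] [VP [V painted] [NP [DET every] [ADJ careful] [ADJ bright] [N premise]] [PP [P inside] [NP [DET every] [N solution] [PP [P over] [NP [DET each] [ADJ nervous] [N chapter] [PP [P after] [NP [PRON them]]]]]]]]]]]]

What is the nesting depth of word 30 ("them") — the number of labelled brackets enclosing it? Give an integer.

12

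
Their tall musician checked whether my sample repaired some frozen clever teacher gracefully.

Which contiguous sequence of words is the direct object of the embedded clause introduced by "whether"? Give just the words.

some frozen clever teacher

The verb of the embedded clause introduced by "whether" is "repaired"; its direct object is the NP "some frozen clever teacher".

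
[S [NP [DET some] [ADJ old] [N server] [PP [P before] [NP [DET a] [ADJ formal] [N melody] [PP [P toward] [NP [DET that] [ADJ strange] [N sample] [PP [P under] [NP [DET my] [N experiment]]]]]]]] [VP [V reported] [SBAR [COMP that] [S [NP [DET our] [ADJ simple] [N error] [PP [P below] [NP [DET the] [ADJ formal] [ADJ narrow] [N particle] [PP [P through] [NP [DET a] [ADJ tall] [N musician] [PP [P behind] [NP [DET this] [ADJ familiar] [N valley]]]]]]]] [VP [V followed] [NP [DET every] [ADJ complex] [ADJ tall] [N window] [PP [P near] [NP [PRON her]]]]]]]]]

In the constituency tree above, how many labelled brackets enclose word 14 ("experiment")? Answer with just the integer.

9

Counting open brackets not yet closed at "experiment": [S [NP [PP [NP [PP [NP [PP [NP [N = 9.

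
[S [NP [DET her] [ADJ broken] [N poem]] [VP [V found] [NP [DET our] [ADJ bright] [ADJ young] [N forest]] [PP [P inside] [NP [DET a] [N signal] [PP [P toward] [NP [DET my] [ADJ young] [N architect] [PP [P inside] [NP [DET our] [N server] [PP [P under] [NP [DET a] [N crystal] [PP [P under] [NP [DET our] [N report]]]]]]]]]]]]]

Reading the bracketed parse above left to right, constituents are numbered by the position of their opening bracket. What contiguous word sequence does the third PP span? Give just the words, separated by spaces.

In left-to-right order the PP constituents are "inside a signal toward my young architect inside our server under a crystal under our report"; "toward my young architect inside our server under a crystal under our report"; "inside our server under a crystal under our report"; "under a crystal under our report"; "under our report". Number 3 is "inside our server under a crystal under our report".

inside our server under a crystal under our report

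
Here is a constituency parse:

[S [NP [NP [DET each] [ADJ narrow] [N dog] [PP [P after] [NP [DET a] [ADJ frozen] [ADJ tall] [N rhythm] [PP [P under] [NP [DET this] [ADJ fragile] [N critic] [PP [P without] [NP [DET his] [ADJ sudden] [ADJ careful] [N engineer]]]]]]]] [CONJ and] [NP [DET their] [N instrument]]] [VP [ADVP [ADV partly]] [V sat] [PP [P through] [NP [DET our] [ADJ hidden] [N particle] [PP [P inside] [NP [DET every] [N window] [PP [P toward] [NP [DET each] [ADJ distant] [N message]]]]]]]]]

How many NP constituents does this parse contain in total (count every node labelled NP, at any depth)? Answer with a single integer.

9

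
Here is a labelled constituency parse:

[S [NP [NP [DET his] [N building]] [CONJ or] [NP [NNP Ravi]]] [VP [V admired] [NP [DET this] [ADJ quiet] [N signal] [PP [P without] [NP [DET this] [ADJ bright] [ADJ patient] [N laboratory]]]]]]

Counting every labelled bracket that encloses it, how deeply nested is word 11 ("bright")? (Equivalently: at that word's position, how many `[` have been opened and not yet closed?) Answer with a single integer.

The word sits inside ADJ, which is inside NP, inside PP, inside NP, inside VP, inside S — 6 brackets in all.

6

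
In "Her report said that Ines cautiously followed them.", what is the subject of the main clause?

her report

The subject of the main clause is the NP immediately before the verb "said": "her report".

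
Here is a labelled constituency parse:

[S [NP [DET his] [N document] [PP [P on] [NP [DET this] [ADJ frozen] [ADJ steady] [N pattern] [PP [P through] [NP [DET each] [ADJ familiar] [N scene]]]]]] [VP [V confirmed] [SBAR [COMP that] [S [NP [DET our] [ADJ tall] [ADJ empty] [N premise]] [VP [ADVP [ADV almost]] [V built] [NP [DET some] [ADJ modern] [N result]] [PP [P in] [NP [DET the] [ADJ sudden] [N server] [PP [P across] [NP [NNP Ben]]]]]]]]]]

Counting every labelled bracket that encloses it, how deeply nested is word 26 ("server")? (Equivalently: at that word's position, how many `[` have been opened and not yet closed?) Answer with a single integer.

8

The word sits inside N, which is inside NP, inside PP, inside VP, inside S, inside SBAR, inside VP, inside S — 8 brackets in all.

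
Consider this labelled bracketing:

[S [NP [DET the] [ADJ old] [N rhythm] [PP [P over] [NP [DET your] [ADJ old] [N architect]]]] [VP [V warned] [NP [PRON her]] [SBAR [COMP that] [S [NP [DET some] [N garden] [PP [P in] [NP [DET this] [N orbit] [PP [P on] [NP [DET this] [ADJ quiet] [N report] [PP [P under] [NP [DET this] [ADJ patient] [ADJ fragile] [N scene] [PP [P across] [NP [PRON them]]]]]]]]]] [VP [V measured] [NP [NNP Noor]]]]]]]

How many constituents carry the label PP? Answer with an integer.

5

Listing each PP by its span: [PP over your old architect]; [PP in this orbit on this quiet report under this patient fragile scene across them]; [PP on this quiet report under this patient fragile scene across them]; [PP under this patient fragile scene across them]; [PP across them] — that makes 5.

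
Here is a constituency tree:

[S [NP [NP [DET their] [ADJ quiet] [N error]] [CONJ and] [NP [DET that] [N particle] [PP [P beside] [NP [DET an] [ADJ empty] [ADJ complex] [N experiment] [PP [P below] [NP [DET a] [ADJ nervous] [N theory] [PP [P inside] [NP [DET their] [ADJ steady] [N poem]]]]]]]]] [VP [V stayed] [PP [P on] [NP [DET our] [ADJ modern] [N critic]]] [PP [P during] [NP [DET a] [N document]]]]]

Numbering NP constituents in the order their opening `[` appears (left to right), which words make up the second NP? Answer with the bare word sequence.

their quiet error

In left-to-right order the NP constituents are "their quiet error and that particle beside an empty complex experiment below a nervous theory inside their steady poem"; "their quiet error"; "that particle beside an empty complex experiment below a nervous theory inside their steady poem"; "an empty complex experiment below a nervous theory inside their steady poem"; "a nervous theory inside their steady poem"; "their steady poem"; "our modern critic"; "a document". Number 2 is "their quiet error".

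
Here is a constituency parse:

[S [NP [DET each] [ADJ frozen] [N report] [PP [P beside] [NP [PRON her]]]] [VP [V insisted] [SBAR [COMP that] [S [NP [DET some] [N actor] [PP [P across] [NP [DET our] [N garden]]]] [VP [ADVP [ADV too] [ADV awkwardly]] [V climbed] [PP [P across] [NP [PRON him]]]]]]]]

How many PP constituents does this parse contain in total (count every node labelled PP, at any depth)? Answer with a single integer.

3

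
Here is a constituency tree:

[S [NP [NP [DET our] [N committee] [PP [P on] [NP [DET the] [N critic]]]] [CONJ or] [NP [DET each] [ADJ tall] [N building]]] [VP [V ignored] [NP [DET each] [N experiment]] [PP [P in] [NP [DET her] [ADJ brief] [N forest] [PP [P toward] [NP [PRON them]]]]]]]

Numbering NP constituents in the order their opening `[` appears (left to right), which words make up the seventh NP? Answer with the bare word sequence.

them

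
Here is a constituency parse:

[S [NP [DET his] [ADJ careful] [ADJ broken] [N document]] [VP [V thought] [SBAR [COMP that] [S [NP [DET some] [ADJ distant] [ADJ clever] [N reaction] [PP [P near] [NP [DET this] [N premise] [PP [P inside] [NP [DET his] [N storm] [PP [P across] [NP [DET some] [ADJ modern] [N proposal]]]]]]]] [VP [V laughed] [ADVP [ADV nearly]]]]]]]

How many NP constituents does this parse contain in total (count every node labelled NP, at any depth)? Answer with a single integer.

Scanning left to right, an opening `[NP` appears at word positions 1, 7, 12, 15, 18 — 5 in total.

5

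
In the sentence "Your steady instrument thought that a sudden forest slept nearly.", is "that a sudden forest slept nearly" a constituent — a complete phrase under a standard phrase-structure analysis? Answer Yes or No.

Yes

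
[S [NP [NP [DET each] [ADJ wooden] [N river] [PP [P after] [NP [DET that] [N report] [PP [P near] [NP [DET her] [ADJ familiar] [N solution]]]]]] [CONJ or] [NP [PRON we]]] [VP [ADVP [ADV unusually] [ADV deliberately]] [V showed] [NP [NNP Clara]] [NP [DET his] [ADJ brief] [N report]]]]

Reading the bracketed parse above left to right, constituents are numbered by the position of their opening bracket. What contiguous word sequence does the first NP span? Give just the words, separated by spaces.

In left-to-right order the NP constituents are "each wooden river after that report near her familiar solution or we"; "each wooden river after that report near her familiar solution"; "that report near her familiar solution"; "her familiar solution"; "we"; "Clara"; "his brief report". Number 1 is "each wooden river after that report near her familiar solution or we".

each wooden river after that report near her familiar solution or we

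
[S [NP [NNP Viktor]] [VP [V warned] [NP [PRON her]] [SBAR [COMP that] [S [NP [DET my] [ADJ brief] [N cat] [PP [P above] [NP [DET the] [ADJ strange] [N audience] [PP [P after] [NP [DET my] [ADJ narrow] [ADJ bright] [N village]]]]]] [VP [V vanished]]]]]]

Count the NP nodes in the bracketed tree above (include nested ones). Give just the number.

5

The NP constituents are: [NP Viktor]; [NP her]; [NP my brief cat above the strange audience after my narrow bright village]; [NP the strange audience after my narrow bright village]; [NP my narrow bright village]. Total: 5.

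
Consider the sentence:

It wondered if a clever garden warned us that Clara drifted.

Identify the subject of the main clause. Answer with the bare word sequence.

it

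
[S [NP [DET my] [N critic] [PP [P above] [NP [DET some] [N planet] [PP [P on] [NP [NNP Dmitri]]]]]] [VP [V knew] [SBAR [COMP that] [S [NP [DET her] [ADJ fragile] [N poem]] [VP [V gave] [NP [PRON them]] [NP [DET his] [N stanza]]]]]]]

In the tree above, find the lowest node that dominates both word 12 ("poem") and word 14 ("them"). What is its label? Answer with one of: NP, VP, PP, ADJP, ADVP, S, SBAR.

S

Word 12 lies under S → VP → SBAR → S → NP → N; word 14 lies under S → VP → SBAR → S → VP → NP → PRON. The lowest shared node is the S.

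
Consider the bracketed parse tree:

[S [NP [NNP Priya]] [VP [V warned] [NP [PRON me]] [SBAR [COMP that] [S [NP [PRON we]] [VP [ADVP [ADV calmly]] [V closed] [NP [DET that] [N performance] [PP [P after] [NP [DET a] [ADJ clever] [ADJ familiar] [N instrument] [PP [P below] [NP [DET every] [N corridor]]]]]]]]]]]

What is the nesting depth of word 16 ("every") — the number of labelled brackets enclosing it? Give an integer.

11

The word sits inside DET, which is inside NP, inside PP, inside NP, inside PP, inside NP, inside VP, inside S, inside SBAR, inside VP, inside S — 11 brackets in all.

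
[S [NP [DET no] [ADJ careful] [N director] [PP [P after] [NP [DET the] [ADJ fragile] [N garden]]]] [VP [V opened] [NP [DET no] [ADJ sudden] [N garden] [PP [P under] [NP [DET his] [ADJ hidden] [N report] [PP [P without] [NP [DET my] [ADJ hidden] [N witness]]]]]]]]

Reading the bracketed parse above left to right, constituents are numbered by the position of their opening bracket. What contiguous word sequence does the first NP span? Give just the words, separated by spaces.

no careful director after the fragile garden

The NP opening brackets appear, in order, over: "no careful director after the fragile garden"; "the fragile garden"; "no sudden garden under his hidden report without my hidden witness"; "his hidden report without my hidden witness"; "my hidden witness". The first one spans "no careful director after the fragile garden".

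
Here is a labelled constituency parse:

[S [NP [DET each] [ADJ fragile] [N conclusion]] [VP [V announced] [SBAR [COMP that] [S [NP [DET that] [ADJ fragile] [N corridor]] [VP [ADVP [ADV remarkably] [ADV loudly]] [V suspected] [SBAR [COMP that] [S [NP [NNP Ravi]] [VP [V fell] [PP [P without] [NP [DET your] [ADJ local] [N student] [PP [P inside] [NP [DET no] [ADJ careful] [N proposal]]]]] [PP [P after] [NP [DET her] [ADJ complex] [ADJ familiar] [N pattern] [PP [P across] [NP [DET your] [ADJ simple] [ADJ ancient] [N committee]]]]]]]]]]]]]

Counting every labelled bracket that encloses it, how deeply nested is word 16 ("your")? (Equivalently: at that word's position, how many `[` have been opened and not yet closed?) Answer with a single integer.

11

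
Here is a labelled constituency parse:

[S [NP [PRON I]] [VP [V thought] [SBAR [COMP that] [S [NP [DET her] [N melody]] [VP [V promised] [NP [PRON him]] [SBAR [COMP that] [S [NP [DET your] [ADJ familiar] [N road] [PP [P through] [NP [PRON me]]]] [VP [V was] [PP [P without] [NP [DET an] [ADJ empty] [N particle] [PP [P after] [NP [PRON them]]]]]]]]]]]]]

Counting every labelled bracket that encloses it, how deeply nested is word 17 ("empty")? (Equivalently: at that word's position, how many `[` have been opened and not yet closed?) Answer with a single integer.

Path from the root down to the word: S → VP → SBAR → S → VP → SBAR → S → VP → PP → NP → ADJ. That is 11 enclosing brackets.

11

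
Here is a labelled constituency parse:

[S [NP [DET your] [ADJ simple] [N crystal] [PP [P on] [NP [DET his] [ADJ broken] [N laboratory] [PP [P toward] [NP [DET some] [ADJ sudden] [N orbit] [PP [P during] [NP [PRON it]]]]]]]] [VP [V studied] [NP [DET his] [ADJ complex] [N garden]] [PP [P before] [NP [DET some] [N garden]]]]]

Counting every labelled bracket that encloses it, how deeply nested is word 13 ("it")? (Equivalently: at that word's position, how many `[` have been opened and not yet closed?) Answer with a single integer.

9

The word sits inside PRON, which is inside NP, inside PP, inside NP, inside PP, inside NP, inside PP, inside NP, inside S — 9 brackets in all.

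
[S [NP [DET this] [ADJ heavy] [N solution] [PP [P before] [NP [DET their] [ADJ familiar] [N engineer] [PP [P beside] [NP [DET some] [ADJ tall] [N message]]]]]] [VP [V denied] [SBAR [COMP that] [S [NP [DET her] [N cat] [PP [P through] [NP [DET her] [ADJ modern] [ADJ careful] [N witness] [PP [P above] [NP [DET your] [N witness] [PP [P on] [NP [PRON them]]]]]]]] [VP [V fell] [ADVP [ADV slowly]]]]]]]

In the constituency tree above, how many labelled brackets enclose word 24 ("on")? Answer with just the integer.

Counting open brackets not yet closed at "on": [S [VP [SBAR [S [NP [PP [NP [PP [NP [PP [P = 11.

11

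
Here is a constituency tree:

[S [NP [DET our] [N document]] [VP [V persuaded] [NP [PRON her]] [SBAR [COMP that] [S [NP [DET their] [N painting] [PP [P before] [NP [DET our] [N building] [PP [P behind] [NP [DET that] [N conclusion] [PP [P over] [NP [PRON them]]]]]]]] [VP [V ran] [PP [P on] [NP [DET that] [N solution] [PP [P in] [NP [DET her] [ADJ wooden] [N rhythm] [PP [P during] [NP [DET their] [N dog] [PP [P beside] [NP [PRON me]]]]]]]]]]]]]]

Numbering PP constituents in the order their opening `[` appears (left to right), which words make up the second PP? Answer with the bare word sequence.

behind that conclusion over them

Opening `[PP` markers occur at word positions 8, 11, 14, 17, 20, 24, 27; the second of these opens the constituent [PP behind that conclusion over them].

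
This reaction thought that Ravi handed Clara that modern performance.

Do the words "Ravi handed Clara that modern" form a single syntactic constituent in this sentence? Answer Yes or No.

The smallest constituent containing the whole sequence is the clause [S Ravi handed Clara that modern performance], but the sequence is only part of it — it straddles the boundary between noun phrase "Ravi" and verb phrase "handed Clara that modern performance".

No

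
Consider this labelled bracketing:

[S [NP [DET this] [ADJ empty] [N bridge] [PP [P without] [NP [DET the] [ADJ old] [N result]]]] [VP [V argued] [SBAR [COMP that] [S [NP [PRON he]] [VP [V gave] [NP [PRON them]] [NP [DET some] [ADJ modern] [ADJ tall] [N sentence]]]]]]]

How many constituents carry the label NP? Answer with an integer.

5

Scanning left to right, an opening `[NP` appears at word positions 1, 5, 10, 12, 13 — 5 in total.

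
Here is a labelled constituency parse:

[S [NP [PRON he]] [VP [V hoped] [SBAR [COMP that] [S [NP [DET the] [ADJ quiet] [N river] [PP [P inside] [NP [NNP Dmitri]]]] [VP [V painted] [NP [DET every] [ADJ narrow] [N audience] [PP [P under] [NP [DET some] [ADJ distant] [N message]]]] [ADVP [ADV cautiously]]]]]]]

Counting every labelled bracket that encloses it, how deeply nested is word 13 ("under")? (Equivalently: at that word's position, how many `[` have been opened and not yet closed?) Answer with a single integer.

8

The word sits inside P, which is inside PP, inside NP, inside VP, inside S, inside SBAR, inside VP, inside S — 8 brackets in all.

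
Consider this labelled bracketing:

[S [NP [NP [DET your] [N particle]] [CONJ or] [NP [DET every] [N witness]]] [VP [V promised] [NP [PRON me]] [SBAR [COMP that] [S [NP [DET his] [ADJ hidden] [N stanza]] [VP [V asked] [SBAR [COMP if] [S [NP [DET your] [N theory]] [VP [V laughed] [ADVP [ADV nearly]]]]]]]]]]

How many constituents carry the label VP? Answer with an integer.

Listing each VP by its span: [VP promised me that his hidden stanza asked if your theory laughed nearly]; [VP asked if your theory laughed nearly]; [VP laughed nearly] — that makes 3.

3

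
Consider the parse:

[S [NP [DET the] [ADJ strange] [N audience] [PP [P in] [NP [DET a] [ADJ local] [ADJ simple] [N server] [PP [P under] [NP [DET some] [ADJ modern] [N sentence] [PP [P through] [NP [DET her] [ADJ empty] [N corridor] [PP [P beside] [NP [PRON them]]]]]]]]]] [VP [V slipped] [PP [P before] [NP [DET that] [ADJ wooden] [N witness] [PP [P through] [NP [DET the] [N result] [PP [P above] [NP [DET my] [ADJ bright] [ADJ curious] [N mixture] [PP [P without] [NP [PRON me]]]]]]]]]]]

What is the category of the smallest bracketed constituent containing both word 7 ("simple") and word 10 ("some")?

NP

Both words fall inside [NP a local simple server under some modern sentence through her empty corridor beside them] (words 5–18), and no smaller constituent contains them both. Label: NP.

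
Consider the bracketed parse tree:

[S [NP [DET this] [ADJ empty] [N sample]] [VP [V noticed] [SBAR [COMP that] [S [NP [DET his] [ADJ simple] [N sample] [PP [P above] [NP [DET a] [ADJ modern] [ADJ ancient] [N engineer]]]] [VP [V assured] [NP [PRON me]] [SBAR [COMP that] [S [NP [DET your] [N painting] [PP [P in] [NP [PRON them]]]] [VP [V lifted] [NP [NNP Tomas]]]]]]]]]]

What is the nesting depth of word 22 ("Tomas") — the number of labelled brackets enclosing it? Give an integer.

10

The word sits inside NNP, which is inside NP, inside VP, inside S, inside SBAR, inside VP, inside S, inside SBAR, inside VP, inside S — 10 brackets in all.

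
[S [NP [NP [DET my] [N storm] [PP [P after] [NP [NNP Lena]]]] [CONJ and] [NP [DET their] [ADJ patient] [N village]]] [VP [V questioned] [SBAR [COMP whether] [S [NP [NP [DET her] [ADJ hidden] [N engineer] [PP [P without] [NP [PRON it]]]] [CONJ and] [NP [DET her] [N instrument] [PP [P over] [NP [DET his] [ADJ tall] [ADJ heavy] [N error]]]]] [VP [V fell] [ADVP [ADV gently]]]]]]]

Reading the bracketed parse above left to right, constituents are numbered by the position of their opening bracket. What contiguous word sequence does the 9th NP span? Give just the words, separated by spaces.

The NP opening brackets appear, in order, over: "my storm after Lena and their patient village"; "my storm after Lena"; "Lena"; "their patient village"; "her hidden engineer without it and her instrument over his tall heavy error"; "her hidden engineer without it"; "it"; "her instrument over his tall heavy error"; "his tall heavy error". The 9th one spans "his tall heavy error".

his tall heavy error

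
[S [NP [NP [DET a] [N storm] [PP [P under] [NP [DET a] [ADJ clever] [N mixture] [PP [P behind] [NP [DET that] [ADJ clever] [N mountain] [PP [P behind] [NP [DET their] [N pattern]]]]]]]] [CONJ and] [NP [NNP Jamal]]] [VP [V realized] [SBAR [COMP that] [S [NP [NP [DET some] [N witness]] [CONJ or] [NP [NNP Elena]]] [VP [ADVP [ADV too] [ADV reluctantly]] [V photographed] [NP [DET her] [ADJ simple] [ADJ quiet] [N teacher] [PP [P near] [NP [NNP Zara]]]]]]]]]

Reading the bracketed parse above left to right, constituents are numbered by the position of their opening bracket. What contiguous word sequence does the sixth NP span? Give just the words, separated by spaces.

Opening `[NP` markers occur at word positions 1, 1, 4, 8, 12, 15, 18, 18, 21, 25, 30; the sixth of these opens the constituent [NP Jamal].

Jamal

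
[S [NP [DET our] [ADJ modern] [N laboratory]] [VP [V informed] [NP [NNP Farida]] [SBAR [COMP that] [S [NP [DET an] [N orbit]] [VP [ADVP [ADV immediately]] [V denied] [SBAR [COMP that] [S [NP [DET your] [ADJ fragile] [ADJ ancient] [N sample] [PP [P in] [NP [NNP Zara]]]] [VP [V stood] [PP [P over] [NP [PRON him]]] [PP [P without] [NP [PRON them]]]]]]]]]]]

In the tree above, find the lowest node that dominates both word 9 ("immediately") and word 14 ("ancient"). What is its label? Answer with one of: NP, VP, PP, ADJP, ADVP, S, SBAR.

VP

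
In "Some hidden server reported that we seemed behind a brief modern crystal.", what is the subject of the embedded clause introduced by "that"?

we

The subject of the embedded clause introduced by "that" is the NP immediately before the verb "seemed": "we".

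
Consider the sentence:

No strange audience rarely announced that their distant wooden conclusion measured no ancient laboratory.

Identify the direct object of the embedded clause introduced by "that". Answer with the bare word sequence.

no ancient laboratory

"measured" heads the VP of the embedded clause introduced by "that", and "no ancient laboratory" is its direct object.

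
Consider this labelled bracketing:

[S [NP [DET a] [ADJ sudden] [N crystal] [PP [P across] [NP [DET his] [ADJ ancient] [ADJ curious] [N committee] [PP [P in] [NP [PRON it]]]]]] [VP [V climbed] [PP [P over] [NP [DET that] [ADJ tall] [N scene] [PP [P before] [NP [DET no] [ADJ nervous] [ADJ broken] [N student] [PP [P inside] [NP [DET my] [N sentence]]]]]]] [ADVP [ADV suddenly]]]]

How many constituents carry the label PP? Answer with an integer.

Scanning left to right, an opening `[PP` appears at word positions 4, 9, 12, 16, 21 — 5 in total.

5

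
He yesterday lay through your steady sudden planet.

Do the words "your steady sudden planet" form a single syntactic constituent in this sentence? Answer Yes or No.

These words form the whole noun phrase headed by "planet", so yes — one constituent.

Yes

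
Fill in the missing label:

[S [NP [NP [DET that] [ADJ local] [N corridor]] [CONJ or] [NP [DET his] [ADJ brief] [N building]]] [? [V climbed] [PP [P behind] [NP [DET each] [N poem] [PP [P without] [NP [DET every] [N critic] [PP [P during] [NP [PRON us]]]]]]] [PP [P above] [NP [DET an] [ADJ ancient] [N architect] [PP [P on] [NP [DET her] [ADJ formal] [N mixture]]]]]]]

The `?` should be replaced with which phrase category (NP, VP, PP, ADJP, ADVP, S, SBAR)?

VP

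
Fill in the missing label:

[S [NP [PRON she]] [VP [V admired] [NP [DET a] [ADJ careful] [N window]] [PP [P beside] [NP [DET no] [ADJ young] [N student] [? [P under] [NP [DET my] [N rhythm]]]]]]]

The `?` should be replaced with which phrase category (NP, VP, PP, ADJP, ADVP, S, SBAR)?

PP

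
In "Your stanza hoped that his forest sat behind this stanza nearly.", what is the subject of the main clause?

your stanza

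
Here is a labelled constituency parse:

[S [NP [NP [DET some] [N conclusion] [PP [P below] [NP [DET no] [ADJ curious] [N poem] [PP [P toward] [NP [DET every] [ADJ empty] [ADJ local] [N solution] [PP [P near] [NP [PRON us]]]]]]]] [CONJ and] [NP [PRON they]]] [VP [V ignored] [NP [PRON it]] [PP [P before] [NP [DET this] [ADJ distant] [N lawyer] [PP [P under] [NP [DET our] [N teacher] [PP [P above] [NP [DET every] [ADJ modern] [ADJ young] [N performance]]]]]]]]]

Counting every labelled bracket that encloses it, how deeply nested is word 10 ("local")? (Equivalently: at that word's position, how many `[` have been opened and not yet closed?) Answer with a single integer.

Counting open brackets not yet closed at "local": [S [NP [NP [PP [NP [PP [NP [ADJ = 8.

8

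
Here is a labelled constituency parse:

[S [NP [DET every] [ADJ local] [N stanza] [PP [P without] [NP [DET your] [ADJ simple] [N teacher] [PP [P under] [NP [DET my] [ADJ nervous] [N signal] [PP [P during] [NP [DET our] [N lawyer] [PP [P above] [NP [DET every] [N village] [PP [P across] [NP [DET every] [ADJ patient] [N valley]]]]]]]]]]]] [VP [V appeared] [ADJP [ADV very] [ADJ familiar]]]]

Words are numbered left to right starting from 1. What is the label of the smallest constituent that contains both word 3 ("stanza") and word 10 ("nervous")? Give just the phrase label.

The smallest bracket enclosing both words is [NP every local stanza without your simple teacher under my nervous signal during our lawyer above every village across every patient valley], so the label is NP.

NP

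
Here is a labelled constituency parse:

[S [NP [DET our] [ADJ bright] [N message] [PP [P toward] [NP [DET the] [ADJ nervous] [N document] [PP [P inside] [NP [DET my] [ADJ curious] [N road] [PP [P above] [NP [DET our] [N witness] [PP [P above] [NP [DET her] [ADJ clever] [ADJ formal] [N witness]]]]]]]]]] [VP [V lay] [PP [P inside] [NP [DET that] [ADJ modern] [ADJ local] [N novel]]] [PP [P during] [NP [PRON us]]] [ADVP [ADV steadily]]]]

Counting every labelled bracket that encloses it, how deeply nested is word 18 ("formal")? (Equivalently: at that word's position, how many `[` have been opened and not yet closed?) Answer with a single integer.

Counting open brackets not yet closed at "formal": [S [NP [PP [NP [PP [NP [PP [NP [PP [NP [ADJ = 11.

11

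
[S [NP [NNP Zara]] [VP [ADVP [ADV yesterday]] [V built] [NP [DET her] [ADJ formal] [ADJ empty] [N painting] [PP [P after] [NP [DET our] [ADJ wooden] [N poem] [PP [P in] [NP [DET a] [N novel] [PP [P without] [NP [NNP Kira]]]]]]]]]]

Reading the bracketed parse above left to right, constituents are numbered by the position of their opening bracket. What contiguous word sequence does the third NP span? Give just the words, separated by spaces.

our wooden poem in a novel without Kira

In left-to-right order the NP constituents are "Zara"; "her formal empty painting after our wooden poem in a novel without Kira"; "our wooden poem in a novel without Kira"; "a novel without Kira"; "Kira". Number 3 is "our wooden poem in a novel without Kira".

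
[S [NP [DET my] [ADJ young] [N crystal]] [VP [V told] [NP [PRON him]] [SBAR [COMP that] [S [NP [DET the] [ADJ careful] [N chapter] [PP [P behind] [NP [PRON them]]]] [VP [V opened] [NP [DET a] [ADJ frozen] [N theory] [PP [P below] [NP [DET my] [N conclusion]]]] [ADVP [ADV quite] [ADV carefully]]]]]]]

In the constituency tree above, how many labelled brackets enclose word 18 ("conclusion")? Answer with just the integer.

9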